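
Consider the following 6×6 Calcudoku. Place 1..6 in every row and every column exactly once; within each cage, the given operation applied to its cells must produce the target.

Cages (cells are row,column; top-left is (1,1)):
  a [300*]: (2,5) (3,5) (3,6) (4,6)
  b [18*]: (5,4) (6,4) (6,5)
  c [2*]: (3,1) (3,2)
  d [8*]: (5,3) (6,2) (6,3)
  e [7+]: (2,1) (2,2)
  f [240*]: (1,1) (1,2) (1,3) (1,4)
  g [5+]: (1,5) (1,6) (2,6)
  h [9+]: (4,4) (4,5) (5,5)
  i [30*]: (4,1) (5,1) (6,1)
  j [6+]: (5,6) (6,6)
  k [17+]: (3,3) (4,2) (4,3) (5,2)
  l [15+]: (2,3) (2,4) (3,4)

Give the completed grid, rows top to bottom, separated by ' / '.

The only place for 3 in row 1 is (1,6).
The 3 cells of cage g must have sum 5; hence (1,5) = 1.
Cage g needs sum 5, so (2,6) = 1.
Row 6 needs a 5, and only (6,1) is open for it.
Column 6 needs a 6, and only (3,6) is open for it.
The 4 cells of cage a must have product 300, which forces (2,5) = 2.
Cage a needs product 300, so (3,5) = 5.
Cage a needs product 300, which forces (4,6) = 5.
Row 3 already has 5, which forces (3,4) = 4.
Cage h needs sum 9, which forces (4,4) = 2.
Row 3 now contains 4, leaving (3,3) = 3.
In row 4, 1 can only go at (4,1), so (4,1) = 1.
Column 1 now contains 1; hence (3,1) = 2.
The two cells of cage c must have product 2, which forces (3,2) = 1.
The 3 cells of cage i must have product 30, so (5,1) = 6.
Column 1 already has 6; hence (1,1) = 4.
4 is placed in column 1, which forces (2,1) = 3.
Row 2 now contains 3, which forces (2,2) = 4.
Column 2 already has 4; hence (5,2) = 5.
Column 2 already has 4, so (6,2) = 2.
Row 6 already has 2, so (6,6) = 4.
Column 2 already has 2, which forces (1,2) = 6.
Cage f needs product 240; hence (1,3) = 2.
Cage f has product 240, leaving (1,4) = 5.
Column 4 already has 5, leaving (2,4) = 6.
Cage k needs sum 17, so (4,2) = 3.
Cage k needs sum 17; hence (4,3) = 6.
Row 4 now contains 3, leaving (4,5) = 4.
The 3 cells of cage d must have product 8, so (5,3) = 4.
Column 5 now contains 4, which forces (5,5) = 3.
Column 6 now contains 4, leaving (5,6) = 2.
4 is placed in row 6; hence (6,3) = 1.
1 is placed in row 6, which forces (6,4) = 3.
Column 5 already has 3, leaving (6,5) = 6.
Row 2 now contains 6, which forces (2,3) = 5.
Row 5 now contains 3, which forces (5,4) = 1.

4 6 2 5 1 3 / 3 4 5 6 2 1 / 2 1 3 4 5 6 / 1 3 6 2 4 5 / 6 5 4 1 3 2 / 5 2 1 3 6 4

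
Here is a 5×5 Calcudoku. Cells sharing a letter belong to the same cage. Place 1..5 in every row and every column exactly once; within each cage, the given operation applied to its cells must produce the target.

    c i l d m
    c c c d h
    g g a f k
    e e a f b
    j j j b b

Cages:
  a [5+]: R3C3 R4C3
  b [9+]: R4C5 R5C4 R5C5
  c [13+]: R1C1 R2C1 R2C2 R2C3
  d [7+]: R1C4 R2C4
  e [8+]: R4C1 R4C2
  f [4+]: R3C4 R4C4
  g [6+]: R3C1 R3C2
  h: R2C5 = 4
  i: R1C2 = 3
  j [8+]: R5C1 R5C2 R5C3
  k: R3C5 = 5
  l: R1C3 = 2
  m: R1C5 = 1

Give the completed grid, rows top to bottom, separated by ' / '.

4 3 2 5 1 / 5 1 3 2 4 / 2 4 1 3 5 / 3 5 4 1 2 / 1 2 5 4 3

Cage i is given; hence R1C2 = 3.
Cage l is given; hence R1C3 = 2.
M is a freebie, so R1C5 = 1.
H is a freebie, so R2C5 = 4.
Cage k is a single given cell, so R3C5 = 5.
3 is placed in column 2, which forces R4C2 = 5.
5 is placed in row 4; hence R4C1 = 3.
Row 4 now contains 3; hence R4C4 = 1.
Row 4 now contains 3, leaving R4C5 = 2.
Cage b has sum 9, so R5C4 = 4.
Column 5 already has 2; hence R5C5 = 3.
Column 4 now contains 4, which forces R1C4 = 5.
Cage d needs two cells with sum 7, leaving R2C4 = 2.
Cage a needs two cells with sum 5, leaving R3C3 = 1.
1 is placed in column 4; hence R3C4 = 3.
Row 4 now contains 1, so R4C3 = 4.
1 is placed in column 3, leaving R5C3 = 5.
Row 1 already has 5, leaving R1C1 = 4.
The 4 cells of cage c must have sum 13, so R2C1 = 5.
Row 2 already has 2, which forces R2C2 = 1.
5 is placed in column 3, so R2C3 = 3.
Column 1 already has 4, which forces R3C1 = 2.
Row 3 already has 2; hence R3C2 = 4.
Column 1 now contains 2, which forces R5C1 = 1.
Column 2 already has 1; hence R5C2 = 2.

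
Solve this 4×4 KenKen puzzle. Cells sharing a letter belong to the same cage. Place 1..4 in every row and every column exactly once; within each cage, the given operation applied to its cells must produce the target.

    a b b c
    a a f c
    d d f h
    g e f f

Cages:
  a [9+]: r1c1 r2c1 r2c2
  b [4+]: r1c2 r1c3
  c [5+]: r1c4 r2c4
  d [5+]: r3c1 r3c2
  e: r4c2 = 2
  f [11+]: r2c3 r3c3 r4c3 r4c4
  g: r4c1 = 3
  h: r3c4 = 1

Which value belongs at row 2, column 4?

3

Cage h is a single given cell, so r3c4 = 1.
G is a freebie, which forces r4c1 = 3.
Cage e is given; hence r4c2 = 2.
Row 4 already has 2, so r4c4 = 4.
Cage d's pair has sum 5, leaving r3c1 = 2.
Cage d needs two cells with sum 5, leaving r3c2 = 3.
Row 3 now contains 2, leaving r3c3 = 4.
Row 4 now contains 4, leaving r4c3 = 1.
Column 1 already has 2; hence r1c1 = 4.
3 is placed in column 2; hence r1c2 = 1.
Column 3 already has 1, so r1c3 = 3.
3 is placed in row 1, which forces r1c4 = 2.
The 3 cells of cage a must have sum 9; hence r2c1 = 1.
3 is placed in column 2; hence r2c2 = 4.
Column 3 already has 4, leaving r2c3 = 2.
Column 4 now contains 2, leaving r2c4 = 3.
The full grid is 4 1 3 2 / 1 4 2 3 / 2 3 4 1 / 3 2 1 4.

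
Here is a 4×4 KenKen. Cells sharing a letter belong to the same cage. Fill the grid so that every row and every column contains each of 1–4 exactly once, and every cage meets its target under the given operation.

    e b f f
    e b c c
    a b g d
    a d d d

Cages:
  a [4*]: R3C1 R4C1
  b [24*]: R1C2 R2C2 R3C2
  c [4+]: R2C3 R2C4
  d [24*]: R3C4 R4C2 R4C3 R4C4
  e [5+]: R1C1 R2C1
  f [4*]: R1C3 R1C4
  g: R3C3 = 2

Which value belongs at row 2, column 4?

3

G is a freebie, which forces R3C3 = 2.
Column 2 needs a 1, and only R4C2 is open for it.
Cage a needs two cells with product 4, which forces R3C1 = 1.
Row 4 already has 1, which forces R4C1 = 4.
4 is placed in row 4, so R4C3 = 3.
Cage d has product 24, leaving R4C4 = 2.
Column 3 already has 3, leaving R2C3 = 1.
Cage c needs two cells with sum 4, which forces R2C4 = 3.
Cage d needs product 24, which forces R3C4 = 4.
Cage e's pair has sum 5, leaving R1C1 = 3.
1 is placed in column 3; hence R1C3 = 4.
Column 4 already has 4, so R1C4 = 1.
Row 2 already has 3; hence R2C1 = 2.
Row 2 now contains 2, leaving R2C2 = 4.
Row 3 already has 4, so R3C2 = 3.
Row 1 now contains 4, which forces R1C2 = 2.
Filled in: 3 2 4 1 / 2 4 1 3 / 1 3 2 4 / 4 1 3 2.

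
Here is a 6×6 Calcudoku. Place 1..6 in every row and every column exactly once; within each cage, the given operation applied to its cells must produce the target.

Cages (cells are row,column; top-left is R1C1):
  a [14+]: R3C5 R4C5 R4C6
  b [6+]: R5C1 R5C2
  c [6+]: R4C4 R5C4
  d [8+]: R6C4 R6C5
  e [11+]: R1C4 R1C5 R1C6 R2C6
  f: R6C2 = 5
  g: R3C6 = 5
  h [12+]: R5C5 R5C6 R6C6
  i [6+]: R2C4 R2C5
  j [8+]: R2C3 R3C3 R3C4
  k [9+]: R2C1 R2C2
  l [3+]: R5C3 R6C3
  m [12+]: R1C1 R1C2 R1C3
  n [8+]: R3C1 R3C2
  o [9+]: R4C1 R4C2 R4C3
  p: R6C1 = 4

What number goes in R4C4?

2

G is a freebie, leaving R3C6 = 5.
Cage p is given, which forces R6C1 = 4.
Cage f is a single given cell; hence R6C2 = 5.
In row 5, 3 can only go at R5C5, so R5C5 = 3.
The 3 cells of cage h must have sum 12; hence R5C6 = 6.
The 3 cells of cage h must have sum 12; hence R6C6 = 3.
Cage a needs sum 14, leaving R3C5 = 4.
Cage a needs sum 14, leaving R4C5 = 6.
Column 6 already has 3, so R4C6 = 4.
Column 5 already has 6, so R6C5 = 2.
The 4 cells of cage e must have sum 11, leaving R1C4 = 3.
The 4 cells of cage e must have sum 11, leaving R1C5 = 5.
Column 5 already has 5, leaving R2C5 = 1.
Row 2 already has 1, leaving R2C6 = 2.
The two cells of cage l must have sum 3; hence R5C3 = 2.
2 is placed in row 6, so R6C3 = 1.
2 is placed in row 6; hence R6C4 = 6.
Column 6 now contains 2, leaving R1C6 = 1.
Cage j needs sum 8; hence R2C3 = 4.
Row 2 already has 1, which forces R2C4 = 5.
Cage j needs sum 8, which forces R3C3 = 3.
The 3 cells of cage j must have sum 8, leaving R3C4 = 1.
3 is placed in column 3; hence R4C3 = 5.
Column 4 already has 1, which forces R4C4 = 2.
2 is placed in row 5; hence R5C1 = 5.
Cage b needs two cells with sum 6, which forces R5C2 = 1.
Column 4 already has 1, so R5C4 = 4.
Cage m has sum 12; hence R1C1 = 2.
Cage m has sum 12; hence R1C2 = 4.
Column 3 now contains 4, so R1C3 = 6.
2 is placed in column 1, so R3C1 = 6.
6 is placed in row 3, leaving R3C2 = 2.
Cage o needs sum 9; hence R4C1 = 1.
1 is placed in column 2, leaving R4C2 = 3.
6 is placed in column 1; hence R2C1 = 3.
Column 2 now contains 3, which forces R2C2 = 6.
The full grid is 2 4 6 3 5 1 / 3 6 4 5 1 2 / 6 2 3 1 4 5 / 1 3 5 2 6 4 / 5 1 2 4 3 6 / 4 5 1 6 2 3.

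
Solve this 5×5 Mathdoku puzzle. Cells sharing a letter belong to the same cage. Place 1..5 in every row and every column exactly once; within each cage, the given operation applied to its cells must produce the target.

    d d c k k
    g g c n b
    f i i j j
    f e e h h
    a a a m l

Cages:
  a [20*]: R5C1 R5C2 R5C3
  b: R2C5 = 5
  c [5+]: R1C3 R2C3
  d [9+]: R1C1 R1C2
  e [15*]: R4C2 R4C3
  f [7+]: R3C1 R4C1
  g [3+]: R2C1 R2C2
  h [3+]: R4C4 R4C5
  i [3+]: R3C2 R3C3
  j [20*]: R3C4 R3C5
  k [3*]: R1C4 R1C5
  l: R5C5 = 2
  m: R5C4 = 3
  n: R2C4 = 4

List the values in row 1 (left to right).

N is a freebie, so R2C4 = 4.
Cage b is given, leaving R2C5 = 5.
Column 4 already has 4, so R3C4 = 5.
5 is placed in column 5; hence R3C5 = 4.
Cage m is a single given cell, leaving R5C4 = 3.
Cage l is a single given cell; hence R5C5 = 2.
3 is placed in column 4; hence R1C4 = 1.
Cage k's pair has product 3, which forces R1C5 = 3.
Cage h needs two cells with sum 3; hence R4C4 = 2.
Column 5 now contains 2, which forces R4C5 = 1.
The only place for 2 in row 1 is R1C3.
Cage c needs two cells with sum 5; hence R2C3 = 3.
Cage i needs two cells with sum 3, so R3C2 = 2.
2 is placed in column 3; hence R3C3 = 1.
Column 3 already has 3; hence R4C3 = 5.
Column 3 already has 5; hence R5C3 = 4.
Cage g's pair has sum 3, leaving R2C1 = 2.
Column 2 now contains 2, leaving R2C2 = 1.
Row 3 already has 2; hence R3C1 = 3.
Row 4 now contains 5, which forces R4C1 = 4.
Row 4 now contains 5; hence R4C2 = 3.
Column 2 now contains 1, so R5C2 = 5.
4 is placed in column 1; hence R1C1 = 5.
5 is placed in column 2, which forces R1C2 = 4.
Row 5 already has 5; hence R5C1 = 1.
The full grid is 5 4 2 1 3 / 2 1 3 4 5 / 3 2 1 5 4 / 4 3 5 2 1 / 1 5 4 3 2.

5 4 2 1 3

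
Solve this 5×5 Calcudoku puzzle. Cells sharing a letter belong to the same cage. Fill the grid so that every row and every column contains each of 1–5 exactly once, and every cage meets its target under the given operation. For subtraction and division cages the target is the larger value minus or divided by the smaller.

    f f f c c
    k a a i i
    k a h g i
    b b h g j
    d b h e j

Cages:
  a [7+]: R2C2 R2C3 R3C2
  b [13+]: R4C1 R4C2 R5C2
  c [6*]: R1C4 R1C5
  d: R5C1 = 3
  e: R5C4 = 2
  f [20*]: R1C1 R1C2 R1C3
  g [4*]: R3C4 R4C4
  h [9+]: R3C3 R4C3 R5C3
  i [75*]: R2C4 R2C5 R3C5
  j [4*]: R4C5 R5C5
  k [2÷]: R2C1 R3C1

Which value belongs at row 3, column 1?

Cage i needs product 75; hence R2C4 = 5.
Cage i needs product 75, which forces R2C5 = 3.
Cage i has product 75, leaving R3C5 = 5.
D is a freebie; hence R5C1 = 3.
E is a freebie, leaving R5C4 = 2.
2 is placed in column 4, leaving R1C4 = 3.
3 is placed in column 5; hence R1C5 = 2.
In row 3, 3 can only go at R3C3, so R3C3 = 3.
The only place for 2 in row 4 is R4C3.
Cage h has sum 9; hence R5C3 = 4.
Row 5 now contains 4, so R5C5 = 1.
Column 3 already has 4, which forces R2C3 = 1.
Cage b needs sum 13, which forces R4C1 = 5.
Cage b has sum 13, so R4C2 = 3.
Column 5 already has 1, leaving R4C5 = 4.
Row 5 now contains 4, which forces R5C2 = 5.
Column 3 now contains 1, leaving R1C3 = 5.
The two cells of cage g must have product 4; hence R3C4 = 4.
Row 4 now contains 4, so R4C4 = 1.
Cage a has sum 7, so R2C2 = 4.
4 is placed in row 3; hence R3C2 = 2.
Cage f needs product 20, which forces R1C1 = 4.
Column 2 already has 4, so R1C2 = 1.
Row 2 already has 4, so R2C1 = 2.
2 is placed in row 3, leaving R3C1 = 1.
Completed grid: 4 1 5 3 2 / 2 4 1 5 3 / 1 2 3 4 5 / 5 3 2 1 4 / 3 5 4 2 1.

1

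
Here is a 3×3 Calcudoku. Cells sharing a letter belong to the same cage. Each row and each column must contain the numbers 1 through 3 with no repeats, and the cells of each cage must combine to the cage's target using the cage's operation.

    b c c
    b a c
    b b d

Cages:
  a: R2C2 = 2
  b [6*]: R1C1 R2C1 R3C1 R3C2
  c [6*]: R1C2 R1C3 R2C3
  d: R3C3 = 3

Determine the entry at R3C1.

Cage a is given, leaving R2C2 = 2.
Cage b needs product 6, leaving R3C2 = 1.
D is a freebie, so R3C3 = 3.
1 is placed in column 2, which forces R1C2 = 3.
Cage c needs product 6, so R1C3 = 2.
3 is placed in column 3; hence R2C3 = 1.
Row 3 already has 3, which forces R3C1 = 2.
Row 1 now contains 3, so R1C1 = 1.
1 is placed in row 2, which forces R2C1 = 3.
The full grid is 1 3 2 / 3 2 1 / 2 1 3.

2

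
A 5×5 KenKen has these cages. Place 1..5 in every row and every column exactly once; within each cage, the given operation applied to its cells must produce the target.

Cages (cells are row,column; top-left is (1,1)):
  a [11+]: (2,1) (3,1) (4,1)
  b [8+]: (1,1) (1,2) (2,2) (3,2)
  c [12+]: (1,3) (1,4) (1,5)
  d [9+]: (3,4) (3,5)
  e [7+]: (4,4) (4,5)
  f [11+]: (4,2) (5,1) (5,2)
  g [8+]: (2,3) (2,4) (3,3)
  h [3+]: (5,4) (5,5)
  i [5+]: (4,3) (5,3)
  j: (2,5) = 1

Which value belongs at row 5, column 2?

Cage j is given, leaving (2,5) = 1.
Column 5 already has 1, so (5,5) = 2.
Row 5 already has 2, leaving (5,4) = 1.
In row 4, 1 can only go at (4,3), so (4,3) = 1.
The two cells of cage i must have sum 5, so (5,3) = 4.
Column 3 already has 4, which forces (2,3) = 2.
The 3 cells of cage g must have sum 8, which forces (2,4) = 3.
The 3 cells of cage g must have sum 8, so (3,3) = 3.
The 3 cells of cage f must have sum 11, leaving (4,2) = 3.
The 3 cells of cage f must have sum 11, so (5,1) = 3.
The 3 cells of cage f must have sum 11, leaving (5,2) = 5.
The 4 cells of cage b must have sum 8; hence (1,1) = 1.
Cage b has sum 8, leaving (1,2) = 2.
Column 3 already has 3, which forces (1,3) = 5.
Cage c needs sum 12; hence (1,4) = 4.
Cage c needs sum 12, leaving (1,5) = 3.
3 is placed in row 2, which forces (2,2) = 4.
The 4 cells of cage b must have sum 8; hence (3,2) = 1.
Column 4 now contains 4, leaving (3,4) = 5.
5 is placed in row 3, so (3,5) = 4.
Cage e needs two cells with sum 7, which forces (4,4) = 2.
Cage e needs two cells with sum 7, which forces (4,5) = 5.
Row 2 now contains 4, so (2,1) = 5.
4 is placed in row 3, which forces (3,1) = 2.
Row 4 now contains 5, leaving (4,1) = 4.
Filled in: 1 2 5 4 3 / 5 4 2 3 1 / 2 1 3 5 4 / 4 3 1 2 5 / 3 5 4 1 2.

5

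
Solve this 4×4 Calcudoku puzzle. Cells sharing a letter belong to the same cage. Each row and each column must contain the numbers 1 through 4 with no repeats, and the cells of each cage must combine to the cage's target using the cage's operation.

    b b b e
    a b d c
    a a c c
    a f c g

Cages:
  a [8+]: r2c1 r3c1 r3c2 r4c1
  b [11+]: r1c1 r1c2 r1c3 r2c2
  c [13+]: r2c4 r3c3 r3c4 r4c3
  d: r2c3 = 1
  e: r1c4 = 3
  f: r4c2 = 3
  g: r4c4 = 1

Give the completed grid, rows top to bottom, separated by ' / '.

Cage e is a single given cell, so r1c4 = 3.
Cage d is given, leaving r2c3 = 1.
Cage f is a single given cell, so r4c2 = 3.
Cage g is a single given cell; hence r4c4 = 1.
The 4 cells of cage a must have sum 8, so r2c1 = 3.
Cage b needs sum 11; hence r2c2 = 4.
Row 2 now contains 4, so r2c4 = 2.
Cage a needs sum 8, so r3c1 = 1.
Cage a needs sum 8, leaving r3c2 = 2.
Cage c has sum 13, which forces r3c3 = 3.
Column 4 already has 2, which forces r3c4 = 4.
Cage a needs sum 8, so r4c1 = 2.
Cage c has sum 13; hence r4c3 = 4.
2 is placed in column 1, leaving r1c1 = 4.
Column 2 already has 2, so r1c2 = 1.
4 is placed in column 3, so r1c3 = 2.

4 1 2 3 / 3 4 1 2 / 1 2 3 4 / 2 3 4 1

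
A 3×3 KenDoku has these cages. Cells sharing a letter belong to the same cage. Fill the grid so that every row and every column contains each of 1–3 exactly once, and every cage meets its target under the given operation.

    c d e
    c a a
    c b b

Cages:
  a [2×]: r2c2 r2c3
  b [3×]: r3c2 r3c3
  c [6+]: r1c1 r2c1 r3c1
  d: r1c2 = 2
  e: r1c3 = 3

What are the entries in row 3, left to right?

D is a freebie, leaving r1c2 = 2.
Cage e is given; hence r1c3 = 3.
Column 2 already has 2, leaving r2c2 = 1.
1 is placed in row 2, leaving r2c3 = 2.
Column 2 already has 1; hence r3c2 = 3.
Column 3 now contains 3, leaving r3c3 = 1.
3 is placed in row 1, leaving r1c1 = 1.
Row 2 already has 2, leaving r2c1 = 3.
Row 3 already has 1, so r3c1 = 2.
Filled in: 1 2 3 / 3 1 2 / 2 3 1.

2 3 1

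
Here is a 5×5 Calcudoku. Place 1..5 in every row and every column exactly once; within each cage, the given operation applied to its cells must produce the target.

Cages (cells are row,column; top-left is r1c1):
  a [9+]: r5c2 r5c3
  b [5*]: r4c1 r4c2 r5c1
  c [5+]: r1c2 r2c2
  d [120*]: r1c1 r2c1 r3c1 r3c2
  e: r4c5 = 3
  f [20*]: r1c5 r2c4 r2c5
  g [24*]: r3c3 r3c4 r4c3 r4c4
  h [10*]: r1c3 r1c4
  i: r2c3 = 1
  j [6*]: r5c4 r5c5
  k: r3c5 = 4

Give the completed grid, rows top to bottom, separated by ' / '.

Cage i is a single given cell, leaving r2c3 = 1.
Cage k is a single given cell, leaving r3c5 = 4.
Cage b needs product 5, which forces r4c1 = 5.
Cage b needs product 5, so r4c2 = 1.
Cage e is a single given cell, leaving r4c5 = 3.
Cage b needs product 5, leaving r5c1 = 1.
Column 5 now contains 3, leaving r5c5 = 2.
The 3 cells of cage f must have product 20; hence r1c5 = 1.
Cage f needs product 20, leaving r2c4 = 4.
Column 5 already has 4, so r2c5 = 5.
The 4 cells of cage d must have product 120, which forces r3c2 = 5.
Cage g needs product 24, which forces r3c3 = 3.
Cage g has product 24, which forces r3c4 = 1.
Column 4 now contains 4; hence r4c4 = 2.
Column 2 already has 5; hence r5c2 = 4.
4 is placed in row 5, which forces r5c3 = 5.
Row 5 now contains 2; hence r5c4 = 3.
The 4 cells of cage d must have product 120; hence r1c1 = 4.
5 is placed in column 3, leaving r1c3 = 2.
Column 4 now contains 2, so r1c4 = 5.
Cage d has product 120, leaving r2c1 = 3.
3 is placed in row 2, leaving r2c2 = 2.
3 is placed in row 3, leaving r3c1 = 2.
Row 4 already has 2, so r4c3 = 4.
Row 1 already has 2, so r1c2 = 3.

4 3 2 5 1 / 3 2 1 4 5 / 2 5 3 1 4 / 5 1 4 2 3 / 1 4 5 3 2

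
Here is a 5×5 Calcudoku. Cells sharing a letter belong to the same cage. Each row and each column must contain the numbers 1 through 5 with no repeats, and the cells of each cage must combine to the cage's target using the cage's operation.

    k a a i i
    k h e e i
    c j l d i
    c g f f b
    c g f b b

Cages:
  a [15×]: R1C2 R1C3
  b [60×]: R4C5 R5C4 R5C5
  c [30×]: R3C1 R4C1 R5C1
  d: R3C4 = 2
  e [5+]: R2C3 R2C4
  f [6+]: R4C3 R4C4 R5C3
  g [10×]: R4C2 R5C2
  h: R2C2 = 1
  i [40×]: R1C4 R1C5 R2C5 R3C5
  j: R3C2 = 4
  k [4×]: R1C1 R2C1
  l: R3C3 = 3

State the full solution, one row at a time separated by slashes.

H is a freebie, leaving R2C2 = 1.
J is a freebie, leaving R3C2 = 4.
L is a freebie; hence R3C3 = 3.
Cage d is a single given cell, leaving R3C4 = 2.
Cage k needs two cells with product 4, so R1C1 = 1.
Cage a's pair has product 15; hence R1C2 = 3.
3 is placed in column 3, so R1C3 = 5.
Row 1 now contains 5, so R1C4 = 4.
Row 1 already has 4, leaving R1C5 = 2.
Row 2 already has 1, which forces R2C1 = 4.
Cage e needs two cells with sum 5, leaving R2C3 = 2.
Cage e's pair has sum 5, so R2C4 = 3.
Row 2 already has 4; hence R2C5 = 5.
2 is placed in row 3, so R3C1 = 5.
Column 5 already has 5, leaving R3C5 = 1.
Column 4 already has 3, leaving R4C4 = 1.
2 is placed in column 3, so R5C3 = 1.
Column 4 already has 3, leaving R5C4 = 5.
Cage g's pair has product 10, so R4C2 = 5.
1 is placed in row 4, which forces R4C3 = 4.
Row 4 now contains 4, leaving R4C5 = 3.
Row 5 now contains 5, leaving R5C2 = 2.
Column 5 now contains 3; hence R5C5 = 4.
Row 4 already has 3, leaving R4C1 = 2.
2 is placed in row 5, leaving R5C1 = 3.

1 3 5 4 2 / 4 1 2 3 5 / 5 4 3 2 1 / 2 5 4 1 3 / 3 2 1 5 4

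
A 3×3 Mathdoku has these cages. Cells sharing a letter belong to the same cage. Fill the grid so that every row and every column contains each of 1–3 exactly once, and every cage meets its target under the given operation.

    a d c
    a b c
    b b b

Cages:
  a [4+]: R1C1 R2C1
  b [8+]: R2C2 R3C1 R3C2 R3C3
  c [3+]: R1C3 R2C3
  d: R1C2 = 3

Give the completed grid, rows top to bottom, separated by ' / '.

D is a freebie, leaving R1C2 = 3.
The 4 cells of cage b must have sum 8, which forces R2C2 = 2.
Row 2 now contains 2, leaving R2C3 = 1.
Column 2 already has 3; hence R3C2 = 1.
Row 1 already has 3, leaving R1C1 = 1.
1 is placed in column 3, so R1C3 = 2.
1 is placed in row 2, leaving R2C1 = 3.
Column 1 already has 3, which forces R3C1 = 2.
Column 3 already has 2, leaving R3C3 = 3.

1 3 2 / 3 2 1 / 2 1 3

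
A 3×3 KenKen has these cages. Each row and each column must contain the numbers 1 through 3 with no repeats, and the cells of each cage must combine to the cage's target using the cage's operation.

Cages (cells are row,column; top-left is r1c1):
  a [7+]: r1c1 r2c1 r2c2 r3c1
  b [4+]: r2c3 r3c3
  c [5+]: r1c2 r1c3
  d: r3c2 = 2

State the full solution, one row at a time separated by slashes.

Cage a has sum 7, which forces r2c2 = 1.
Row 2 now contains 1, so r2c3 = 3.
Cage d is given; hence r3c2 = 2.
Column 3 now contains 3, leaving r3c3 = 1.
Cage a has sum 7; hence r1c1 = 1.
Column 2 now contains 2, so r1c2 = 3.
Column 3 now contains 3, which forces r1c3 = 2.
Row 2 now contains 3, leaving r2c1 = 2.
1 is placed in row 3, leaving r3c1 = 3.

1 3 2 / 2 1 3 / 3 2 1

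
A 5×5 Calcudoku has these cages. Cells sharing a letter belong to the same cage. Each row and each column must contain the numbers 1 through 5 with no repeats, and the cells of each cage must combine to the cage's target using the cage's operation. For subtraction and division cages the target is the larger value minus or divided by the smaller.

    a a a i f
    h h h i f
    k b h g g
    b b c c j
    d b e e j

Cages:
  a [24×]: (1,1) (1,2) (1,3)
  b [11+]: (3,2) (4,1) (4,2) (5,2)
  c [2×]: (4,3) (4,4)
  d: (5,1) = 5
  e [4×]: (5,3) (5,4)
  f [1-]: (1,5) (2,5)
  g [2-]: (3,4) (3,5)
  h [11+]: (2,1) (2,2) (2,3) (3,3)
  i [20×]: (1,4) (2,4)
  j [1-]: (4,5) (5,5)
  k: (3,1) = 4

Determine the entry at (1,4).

K is a freebie, so (3,1) = 4.
Cage d is a single given cell, leaving (5,1) = 5.
In row 1, 1 can only go at (1,5), so (1,5) = 1.
The two cells of cage f must have difference 1; hence (2,5) = 2.
In row 1, 5 can only go at (1,4), so (1,4) = 5.
5 is placed in column 4, leaving (2,4) = 4.
Column 4 now contains 4, which forces (5,4) = 1.
Cage h has sum 11; hence (3,3) = 2.
Column 4 already has 1, so (3,4) = 3.
The two cells of cage g must have difference 2, leaving (3,5) = 5.
Cage c needs two cells with product 2, which forces (4,3) = 1.
Column 4 already has 1, so (4,4) = 2.
Row 5 already has 1, leaving (5,3) = 4.
Row 5 already has 4, which forces (5,5) = 3.
Cage a needs product 24, leaving (1,1) = 2.
Cage a has product 24; hence (1,2) = 4.
Column 3 already has 4, which forces (1,3) = 3.
Column 3 already has 3; hence (2,3) = 5.
Row 3 already has 5, leaving (3,2) = 1.
Row 4 already has 2; hence (4,1) = 3.
Cage b needs sum 11, leaving (4,2) = 5.
Column 5 now contains 3, which forces (4,5) = 4.
Row 5 now contains 3, leaving (5,2) = 2.
3 is placed in column 1, so (2,1) = 1.
Column 2 now contains 1, so (2,2) = 3.
The full grid is 2 4 3 5 1 / 1 3 5 4 2 / 4 1 2 3 5 / 3 5 1 2 4 / 5 2 4 1 3.

5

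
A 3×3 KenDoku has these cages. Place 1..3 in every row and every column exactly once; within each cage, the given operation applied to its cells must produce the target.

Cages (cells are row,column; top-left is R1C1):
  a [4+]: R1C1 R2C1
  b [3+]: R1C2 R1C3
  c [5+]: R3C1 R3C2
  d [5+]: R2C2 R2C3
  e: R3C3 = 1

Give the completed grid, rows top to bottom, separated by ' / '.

Cage e is a single given cell; hence R3C3 = 1.
Cage b's pair has sum 3, leaving R1C2 = 1.
Column 3 now contains 1, leaving R1C3 = 2.
Column 3 now contains 2, leaving R2C3 = 3.
Row 1 now contains 1, which forces R1C1 = 3.
3 is placed in row 2, leaving R2C1 = 1.
3 is placed in row 2; hence R2C2 = 2.
Column 1 now contains 3, so R3C1 = 2.
2 is placed in column 2, which forces R3C2 = 3.

3 1 2 / 1 2 3 / 2 3 1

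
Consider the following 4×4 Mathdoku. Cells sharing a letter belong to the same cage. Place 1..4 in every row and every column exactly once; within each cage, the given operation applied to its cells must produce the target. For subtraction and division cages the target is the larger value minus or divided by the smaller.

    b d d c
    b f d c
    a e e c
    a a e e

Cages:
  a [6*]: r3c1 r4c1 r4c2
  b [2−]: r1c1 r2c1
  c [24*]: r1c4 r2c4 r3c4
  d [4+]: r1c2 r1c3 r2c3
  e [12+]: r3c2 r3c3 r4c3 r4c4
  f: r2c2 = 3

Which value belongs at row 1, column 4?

Cage d has sum 4, so r1c2 = 1.
The 3 cells of cage d must have sum 4, so r1c3 = 2.
Cage f is given; hence r2c2 = 3.
The 3 cells of cage d must have sum 4, so r2c3 = 1.
Column 2 already has 3, leaving r4c2 = 2.
Cage b's pair has difference 2; hence r1c1 = 4.
Row 1 already has 4, leaving r1c4 = 3.
Cage b needs two cells with difference 2, so r2c1 = 2.
Row 2 now contains 2; hence r2c4 = 4.
Column 2 now contains 2, so r3c2 = 4.
Cage e has sum 12, leaving r3c3 = 3.
Column 4 now contains 4, which forces r3c4 = 2.
Cage e needs sum 12, leaving r4c3 = 4.
Cage e has sum 12, leaving r4c4 = 1.
3 is placed in row 3, which forces r3c1 = 1.
1 is placed in row 4, leaving r4c1 = 3.
The full grid is 4 1 2 3 / 2 3 1 4 / 1 4 3 2 / 3 2 4 1.

3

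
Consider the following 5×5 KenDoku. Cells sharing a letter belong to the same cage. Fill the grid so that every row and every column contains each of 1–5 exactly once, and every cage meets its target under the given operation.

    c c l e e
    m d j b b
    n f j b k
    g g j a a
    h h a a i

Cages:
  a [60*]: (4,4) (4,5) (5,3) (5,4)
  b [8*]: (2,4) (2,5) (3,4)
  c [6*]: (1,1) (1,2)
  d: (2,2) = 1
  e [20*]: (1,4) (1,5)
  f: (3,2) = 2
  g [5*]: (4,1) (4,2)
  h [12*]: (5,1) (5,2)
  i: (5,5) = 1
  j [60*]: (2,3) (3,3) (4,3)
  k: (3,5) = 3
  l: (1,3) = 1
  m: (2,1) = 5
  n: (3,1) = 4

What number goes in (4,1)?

1

Cage l is a single given cell, leaving (1,3) = 1.
Cage m is given, so (2,1) = 5.
D is a freebie, which forces (2,2) = 1.
Cage n is given, which forces (3,1) = 4.
Cage f is a single given cell; hence (3,2) = 2.
Row 3 already has 2, so (3,4) = 1.
Cage k is given, so (3,5) = 3.
Column 1 already has 5, leaving (4,1) = 1.
Column 2 now contains 1, leaving (4,2) = 5.
Column 1 now contains 4, so (5,1) = 3.
Row 5 already has 3; hence (5,2) = 4.
Cage i is a single given cell, which forces (5,5) = 1.
Column 1 already has 3, leaving (1,1) = 2.
2 is placed in column 2, so (1,2) = 3.
Row 3 now contains 3, leaving (3,3) = 5.
Cage a needs product 60, which forces (4,4) = 3.
Cage a has product 60; hence (4,5) = 2.
Column 3 now contains 5, so (5,3) = 2.
2 is placed in row 5, so (5,4) = 5.
Column 4 already has 5; hence (1,4) = 4.
Cage e's pair has product 20, leaving (1,5) = 5.
Cage j needs product 60, which forces (2,3) = 3.
Cage b needs product 8, leaving (2,4) = 2.
Column 5 now contains 2, leaving (2,5) = 4.
3 is placed in row 4; hence (4,3) = 4.
The full grid is 2 3 1 4 5 / 5 1 3 2 4 / 4 2 5 1 3 / 1 5 4 3 2 / 3 4 2 5 1.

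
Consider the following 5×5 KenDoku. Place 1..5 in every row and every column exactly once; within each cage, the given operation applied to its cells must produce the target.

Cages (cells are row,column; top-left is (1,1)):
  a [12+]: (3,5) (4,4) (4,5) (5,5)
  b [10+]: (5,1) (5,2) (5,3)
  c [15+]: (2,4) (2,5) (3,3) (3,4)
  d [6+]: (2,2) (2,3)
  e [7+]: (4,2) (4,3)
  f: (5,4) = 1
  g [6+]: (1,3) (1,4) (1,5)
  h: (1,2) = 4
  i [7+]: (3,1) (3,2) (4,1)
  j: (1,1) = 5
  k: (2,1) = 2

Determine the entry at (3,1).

Cage j is a single given cell, so (1,1) = 5.
Cage h is given, so (1,2) = 4.
K is a freebie, so (2,1) = 2.
Cage f is given, so (5,4) = 1.
Cage b needs sum 10, which forces (5,1) = 3.
Cage i needs sum 7, so (3,2) = 2.
2 is placed in column 2, leaving (5,2) = 5.
Row 5 already has 5, so (5,3) = 2.
Row 5 now contains 2, which forces (5,5) = 4.
5 is placed in column 2, leaving (2,2) = 1.
Cage d's pair has sum 6, which forces (2,3) = 5.
Row 2 now contains 5, leaving (2,5) = 3.
5 is placed in column 2, so (4,2) = 3.
Cage e needs two cells with sum 7; hence (4,3) = 4.
3 is placed in row 2, which forces (2,4) = 4.
Cage i has sum 7, so (3,1) = 4.
Cage c has sum 15, so (3,3) = 3.
The 4 cells of cage c must have sum 15; hence (3,4) = 5.
5 is placed in row 3, which forces (3,5) = 1.
Row 4 already has 4, which forces (4,1) = 1.
Column 4 now contains 5, leaving (4,4) = 2.
Row 4 already has 2, which forces (4,5) = 5.
Column 3 already has 3, leaving (1,3) = 1.
Column 4 already has 2, leaving (1,4) = 3.
Column 5 already has 1, so (1,5) = 2.
Filled in: 5 4 1 3 2 / 2 1 5 4 3 / 4 2 3 5 1 / 1 3 4 2 5 / 3 5 2 1 4.

4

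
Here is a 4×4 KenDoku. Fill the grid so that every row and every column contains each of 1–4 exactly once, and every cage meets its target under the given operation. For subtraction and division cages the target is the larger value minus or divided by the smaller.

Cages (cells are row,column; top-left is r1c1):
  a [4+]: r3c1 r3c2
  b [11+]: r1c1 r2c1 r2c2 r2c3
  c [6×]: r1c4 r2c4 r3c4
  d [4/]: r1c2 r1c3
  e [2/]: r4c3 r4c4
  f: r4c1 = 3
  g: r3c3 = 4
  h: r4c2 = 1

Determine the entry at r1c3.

Cage g is given, which forces r3c3 = 4.
Cage f is a single given cell, leaving r4c1 = 3.
Cage h is given, leaving r4c2 = 1.
Row 4 now contains 1, which forces r4c3 = 2.
Row 4 now contains 2, which forces r4c4 = 4.
1 is placed in column 2; hence r1c2 = 4.
Column 3 now contains 4, leaving r1c3 = 1.
4 is placed in column 2, which forces r2c2 = 2.
Column 3 now contains 1, so r2c3 = 3.
3 is placed in row 2, so r2c4 = 1.
Column 1 now contains 3, so r3c1 = 1.
1 is placed in column 2; hence r3c2 = 3.
3 is placed in row 3, so r3c4 = 2.
Row 1 already has 4, which forces r1c1 = 2.
Column 4 already has 2; hence r1c4 = 3.
Row 2 already has 2, so r2c1 = 4.
Filled in: 2 4 1 3 / 4 2 3 1 / 1 3 4 2 / 3 1 2 4.

1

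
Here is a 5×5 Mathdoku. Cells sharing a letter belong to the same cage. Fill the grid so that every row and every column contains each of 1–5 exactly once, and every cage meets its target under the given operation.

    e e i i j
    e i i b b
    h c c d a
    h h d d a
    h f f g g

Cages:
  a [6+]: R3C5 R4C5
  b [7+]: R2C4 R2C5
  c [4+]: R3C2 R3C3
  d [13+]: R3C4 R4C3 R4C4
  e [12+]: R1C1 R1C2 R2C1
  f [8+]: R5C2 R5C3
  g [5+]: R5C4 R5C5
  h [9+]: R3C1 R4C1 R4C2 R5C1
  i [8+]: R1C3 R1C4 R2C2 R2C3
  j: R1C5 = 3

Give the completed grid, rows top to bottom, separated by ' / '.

J is a freebie, which forces R1C5 = 3.
In row 5, 2 can only go at R5C1, so R5C1 = 2.
Cage e has sum 12, so R2C1 = 3.
Cage h has sum 9; hence R3C1 = 4.
4 is placed in row 3; hence R3C4 = 5.
5 is placed in row 3, leaving R3C5 = 2.
Cage h has sum 9, so R4C1 = 1.
The 4 cells of cage h must have sum 9, so R4C2 = 2.
Column 4 now contains 5, which forces R4C4 = 3.
Row 4 now contains 1; hence R4C5 = 4.
Column 5 now contains 4, so R5C5 = 1.
4 is placed in column 1, which forces R1C1 = 5.
Cage e needs sum 12; hence R1C2 = 4.
Column 2 now contains 4, leaving R2C2 = 1.
Column 4 now contains 5, so R2C4 = 2.
Column 5 now contains 4, which forces R2C5 = 5.
Column 2 already has 1; hence R3C2 = 3.
Row 3 already has 3, so R3C3 = 1.
4 is placed in row 4, leaving R4C3 = 5.
3 is placed in column 2, which forces R5C2 = 5.
5 is placed in column 3; hence R5C3 = 3.
Row 5 already has 1; hence R5C4 = 4.
Column 3 now contains 1, so R1C3 = 2.
2 is placed in column 4, leaving R1C4 = 1.
Row 2 now contains 2, so R2C3 = 4.

5 4 2 1 3 / 3 1 4 2 5 / 4 3 1 5 2 / 1 2 5 3 4 / 2 5 3 4 1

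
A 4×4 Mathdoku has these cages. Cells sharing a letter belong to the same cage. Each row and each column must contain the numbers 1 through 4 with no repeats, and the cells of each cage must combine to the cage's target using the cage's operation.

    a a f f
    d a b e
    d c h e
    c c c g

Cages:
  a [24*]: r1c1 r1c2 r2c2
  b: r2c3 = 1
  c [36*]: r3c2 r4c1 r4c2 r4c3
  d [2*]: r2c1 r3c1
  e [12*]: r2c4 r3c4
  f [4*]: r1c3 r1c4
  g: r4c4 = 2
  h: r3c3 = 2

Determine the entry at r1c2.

2

Cage b is given, so r2c3 = 1.
The 4 cells of cage c must have product 36; hence r3c2 = 3.
H is a freebie, leaving r3c3 = 2.
3 is placed in row 3; hence r3c4 = 4.
G is a freebie; hence r4c4 = 2.
Cage a has product 24, so r1c1 = 3.
Column 3 now contains 1, leaving r1c3 = 4.
Column 4 already has 4, which forces r1c4 = 1.
Row 2 already has 1, which forces r2c1 = 2.
Row 2 now contains 2, which forces r2c2 = 4.
Column 4 already has 4, which forces r2c4 = 3.
Row 3 now contains 2, leaving r3c1 = 1.
Column 1 now contains 1, so r4c1 = 4.
Column 2 now contains 4, leaving r4c2 = 1.
Column 3 now contains 4, leaving r4c3 = 3.
Row 1 now contains 4; hence r1c2 = 2.
The full grid is 3 2 4 1 / 2 4 1 3 / 1 3 2 4 / 4 1 3 2.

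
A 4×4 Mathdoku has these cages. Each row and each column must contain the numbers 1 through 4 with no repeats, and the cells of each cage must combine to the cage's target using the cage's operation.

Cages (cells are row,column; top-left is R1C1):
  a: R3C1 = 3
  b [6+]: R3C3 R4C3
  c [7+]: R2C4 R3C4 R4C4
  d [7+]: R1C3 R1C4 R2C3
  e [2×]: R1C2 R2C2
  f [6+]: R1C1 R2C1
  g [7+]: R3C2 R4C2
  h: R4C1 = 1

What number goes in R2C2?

1

Cage a is a single given cell, which forces R3C1 = 3.
3 is placed in row 3, leaving R3C2 = 4.
Row 3 already has 4, so R3C3 = 2.
Row 3 already has 2, leaving R3C4 = 1.
Cage h is a single given cell, so R4C1 = 1.
Column 2 already has 4, which forces R4C2 = 3.
Column 3 already has 2; hence R4C3 = 4.
Row 4 already has 4, so R4C4 = 2.
Cage d needs sum 7; hence R1C3 = 1.
Cage d has sum 7, which forces R1C4 = 3.
Cage d has sum 7, which forces R2C3 = 3.
Column 4 already has 2, which forces R2C4 = 4.
The two cells of cage f must have sum 6, so R1C1 = 4.
Row 1 now contains 1, leaving R1C2 = 2.
4 is placed in row 2, leaving R2C1 = 2.
Cage e's pair has product 2, leaving R2C2 = 1.
The full grid is 4 2 1 3 / 2 1 3 4 / 3 4 2 1 / 1 3 4 2.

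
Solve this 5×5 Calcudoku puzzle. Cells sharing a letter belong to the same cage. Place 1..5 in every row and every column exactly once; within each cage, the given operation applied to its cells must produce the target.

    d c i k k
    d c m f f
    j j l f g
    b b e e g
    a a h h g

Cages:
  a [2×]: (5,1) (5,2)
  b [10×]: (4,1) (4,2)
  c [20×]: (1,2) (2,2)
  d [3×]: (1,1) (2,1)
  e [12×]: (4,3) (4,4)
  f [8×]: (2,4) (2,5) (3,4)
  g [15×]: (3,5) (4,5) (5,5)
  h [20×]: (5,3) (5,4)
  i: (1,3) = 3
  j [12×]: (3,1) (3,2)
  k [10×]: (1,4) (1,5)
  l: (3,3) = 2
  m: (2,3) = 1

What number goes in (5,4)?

4

Cage i is given; hence (1,3) = 3.
M is a freebie, which forces (2,3) = 1.
Cage l is given; hence (3,3) = 2.
3 is placed in column 3, which forces (4,3) = 4.
Row 4 now contains 4, so (4,4) = 3.
Column 3 now contains 4, which forces (5,3) = 5.
Row 5 now contains 5, so (5,4) = 4.
Row 1 now contains 3; hence (1,1) = 1.
Row 2 now contains 1; hence (2,1) = 3.
4 is placed in column 4, so (2,4) = 2.
Cage f needs product 8, so (2,5) = 4.
Column 1 now contains 3, so (3,1) = 4.
Row 3 already has 4; hence (3,2) = 3.
4 is placed in column 4; hence (3,4) = 1.
1 is placed in row 3, so (3,5) = 5.
Column 5 already has 5, which forces (4,5) = 1.
Column 1 already has 1; hence (5,1) = 2.
Row 5 already has 2, leaving (5,2) = 1.
Column 5 now contains 1, leaving (5,5) = 3.
Cage c's pair has product 20; hence (1,2) = 4.
Column 4 already has 2, leaving (1,4) = 5.
Column 5 already has 5, so (1,5) = 2.
Row 2 already has 4, so (2,2) = 5.
Column 1 now contains 2, leaving (4,1) = 5.
Cage b's pair has product 10; hence (4,2) = 2.
Completed grid: 1 4 3 5 2 / 3 5 1 2 4 / 4 3 2 1 5 / 5 2 4 3 1 / 2 1 5 4 3.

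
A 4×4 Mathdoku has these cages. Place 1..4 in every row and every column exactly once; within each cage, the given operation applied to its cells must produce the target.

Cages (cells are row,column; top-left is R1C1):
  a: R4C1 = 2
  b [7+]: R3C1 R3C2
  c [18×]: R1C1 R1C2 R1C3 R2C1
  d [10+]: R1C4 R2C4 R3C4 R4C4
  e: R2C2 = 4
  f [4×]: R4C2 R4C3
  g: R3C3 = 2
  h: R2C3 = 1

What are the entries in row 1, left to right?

1 2 3 4

Cage c needs product 18; hence R2C1 = 3.
E is a freebie, so R2C2 = 4.
H is a freebie, leaving R2C3 = 1.
1 is placed in row 2, leaving R2C4 = 2.
Column 1 already has 3, which forces R3C1 = 4.
Column 2 now contains 4, which forces R3C2 = 3.
Cage g is given; hence R3C3 = 2.
Row 3 now contains 3; hence R3C4 = 1.
A is a freebie, leaving R4C1 = 2.
Column 2 now contains 4, leaving R4C2 = 1.
Column 3 now contains 1; hence R4C3 = 4.
Row 4 already has 4, leaving R4C4 = 3.
Column 1 already has 2, leaving R1C1 = 1.
Column 2 already has 1, leaving R1C2 = 2.
Column 3 now contains 2, so R1C3 = 3.
3 is placed in column 4, so R1C4 = 4.
The full grid is 1 2 3 4 / 3 4 1 2 / 4 3 2 1 / 2 1 4 3.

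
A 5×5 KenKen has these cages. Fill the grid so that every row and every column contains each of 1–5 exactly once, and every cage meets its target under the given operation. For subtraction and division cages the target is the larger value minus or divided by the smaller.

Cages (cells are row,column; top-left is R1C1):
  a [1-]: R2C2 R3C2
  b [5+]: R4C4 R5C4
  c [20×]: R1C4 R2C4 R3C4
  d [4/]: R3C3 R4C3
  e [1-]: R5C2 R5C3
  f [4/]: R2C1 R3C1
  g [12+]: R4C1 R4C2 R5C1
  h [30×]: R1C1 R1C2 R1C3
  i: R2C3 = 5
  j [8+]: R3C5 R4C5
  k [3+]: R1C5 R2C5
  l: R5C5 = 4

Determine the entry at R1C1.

2

Cage i is a single given cell, leaving R2C3 = 5.
L is a freebie; hence R5C5 = 4.
The only place for 4 in row 1 is R1C4.
4 is placed in column 4, so R2C4 = 1.
Row 2 already has 1, leaving R2C5 = 2.
Cage c has product 20, so R3C4 = 5.
5 is placed in row 3; hence R3C5 = 3.
Column 5 now contains 3, which forces R4C5 = 5.
Column 5 now contains 2, so R1C5 = 1.
Row 2 already has 1, leaving R2C1 = 4.
The two cells of cage a must have difference 1, so R2C2 = 3.
Cage f's pair has quotient 4; hence R3C1 = 1.
1 is placed in row 3, so R3C3 = 4.
Column 1 now contains 4; hence R4C1 = 3.
3 is placed in column 2; hence R4C2 = 4.
4 is placed in column 3, so R4C3 = 1.
Row 4 now contains 3, which forces R4C4 = 2.
The 3 cells of cage g must have sum 12, leaving R5C1 = 5.
Column 4 already has 2, which forces R5C4 = 3.
Column 1 now contains 5, which forces R1C1 = 2.
Cage h has product 30, leaving R1C2 = 5.
Cage h has product 30, which forces R1C3 = 3.
4 is placed in row 3; hence R3C2 = 2.
The two cells of cage e must have difference 1; hence R5C2 = 1.
Row 5 now contains 3, leaving R5C3 = 2.
Completed grid: 2 5 3 4 1 / 4 3 5 1 2 / 1 2 4 5 3 / 3 4 1 2 5 / 5 1 2 3 4.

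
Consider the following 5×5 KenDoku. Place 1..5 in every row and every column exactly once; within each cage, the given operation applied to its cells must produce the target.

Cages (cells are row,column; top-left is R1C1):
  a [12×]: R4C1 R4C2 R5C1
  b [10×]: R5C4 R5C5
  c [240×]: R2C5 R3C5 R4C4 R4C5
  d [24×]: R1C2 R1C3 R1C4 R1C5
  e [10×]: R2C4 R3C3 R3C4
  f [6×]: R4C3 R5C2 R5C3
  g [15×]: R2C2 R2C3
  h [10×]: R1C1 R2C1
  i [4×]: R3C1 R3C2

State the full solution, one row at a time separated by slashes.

The 4 cells of cage c must have product 240, so R4C4 = 4.
In row 1, 5 can only go at R1C1, so R1C1 = 5.
Column 1 now contains 5, leaving R2C1 = 2.
Column 1 now contains 2, so R5C1 = 4.
Column 1 already has 4; hence R3C1 = 1.
The two cells of cage i must have product 4, so R3C2 = 4.
1 is placed in column 1, so R4C1 = 3.
Row 4 already has 3, which forces R4C2 = 1.
1 is placed in row 4, so R4C3 = 2.
Row 4 already has 3, which forces R4C5 = 5.
5 is placed in column 5, leaving R5C5 = 2.
Cage e needs product 10, leaving R2C4 = 1.
Cage c needs product 240, which forces R2C5 = 4.
Column 3 now contains 2, which forces R3C3 = 5.
Cage e needs product 10; hence R3C4 = 2.
5 is placed in column 5; hence R3C5 = 3.
Row 5 already has 2; hence R5C2 = 3.
The 3 cells of cage f must have product 6; hence R5C3 = 1.
Row 5 already has 2, which forces R5C4 = 5.
3 is placed in column 2, leaving R1C2 = 2.
The 4 cells of cage d must have product 24, leaving R1C3 = 4.
2 is placed in column 4, leaving R1C4 = 3.
3 is placed in column 5; hence R1C5 = 1.
3 is placed in column 2, leaving R2C2 = 5.
5 is placed in column 3; hence R2C3 = 3.

5 2 4 3 1 / 2 5 3 1 4 / 1 4 5 2 3 / 3 1 2 4 5 / 4 3 1 5 2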